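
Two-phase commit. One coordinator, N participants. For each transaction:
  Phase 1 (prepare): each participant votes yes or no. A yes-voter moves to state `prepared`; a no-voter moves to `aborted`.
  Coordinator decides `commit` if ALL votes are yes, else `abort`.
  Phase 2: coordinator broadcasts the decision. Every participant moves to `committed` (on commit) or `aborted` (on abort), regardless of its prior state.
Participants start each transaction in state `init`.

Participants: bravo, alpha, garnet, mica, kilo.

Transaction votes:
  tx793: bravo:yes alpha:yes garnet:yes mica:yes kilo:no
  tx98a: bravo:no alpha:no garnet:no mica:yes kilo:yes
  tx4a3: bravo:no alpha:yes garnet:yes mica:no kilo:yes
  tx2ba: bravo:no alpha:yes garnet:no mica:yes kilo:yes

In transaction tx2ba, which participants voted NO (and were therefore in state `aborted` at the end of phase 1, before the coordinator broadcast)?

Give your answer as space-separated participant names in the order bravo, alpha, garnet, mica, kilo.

Txn tx2ba phase 1: bravo no -> aborted; alpha yes -> prepared; garnet no -> aborted; mica yes -> prepared; kilo yes -> prepared

Answer: bravo garnet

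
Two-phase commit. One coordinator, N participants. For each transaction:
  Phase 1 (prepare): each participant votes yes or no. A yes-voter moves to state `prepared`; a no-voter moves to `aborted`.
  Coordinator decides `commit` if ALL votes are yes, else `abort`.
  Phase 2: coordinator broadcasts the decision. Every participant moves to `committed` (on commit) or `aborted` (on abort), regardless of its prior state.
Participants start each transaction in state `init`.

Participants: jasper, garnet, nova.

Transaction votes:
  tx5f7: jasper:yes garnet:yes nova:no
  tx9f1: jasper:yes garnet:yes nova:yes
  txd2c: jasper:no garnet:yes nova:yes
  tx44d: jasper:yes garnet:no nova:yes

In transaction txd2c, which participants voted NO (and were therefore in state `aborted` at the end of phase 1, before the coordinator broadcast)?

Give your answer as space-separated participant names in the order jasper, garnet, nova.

Answer: jasper

Derivation:
Txn txd2c phase 1: jasper no -> aborted; garnet yes -> prepared; nova yes -> prepared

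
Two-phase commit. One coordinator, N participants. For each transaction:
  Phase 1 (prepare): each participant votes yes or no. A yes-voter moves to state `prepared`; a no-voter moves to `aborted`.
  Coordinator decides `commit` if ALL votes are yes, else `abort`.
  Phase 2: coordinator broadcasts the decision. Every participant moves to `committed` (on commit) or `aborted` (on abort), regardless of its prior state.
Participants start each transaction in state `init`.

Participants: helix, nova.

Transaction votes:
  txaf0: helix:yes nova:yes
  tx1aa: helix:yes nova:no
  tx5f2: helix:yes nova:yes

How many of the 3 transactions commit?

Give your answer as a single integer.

txaf0: all yes -> commit (commits=1)
tx1aa: no from nova -> abort (commits=1)
tx5f2: all yes -> commit (commits=2)

Answer: 2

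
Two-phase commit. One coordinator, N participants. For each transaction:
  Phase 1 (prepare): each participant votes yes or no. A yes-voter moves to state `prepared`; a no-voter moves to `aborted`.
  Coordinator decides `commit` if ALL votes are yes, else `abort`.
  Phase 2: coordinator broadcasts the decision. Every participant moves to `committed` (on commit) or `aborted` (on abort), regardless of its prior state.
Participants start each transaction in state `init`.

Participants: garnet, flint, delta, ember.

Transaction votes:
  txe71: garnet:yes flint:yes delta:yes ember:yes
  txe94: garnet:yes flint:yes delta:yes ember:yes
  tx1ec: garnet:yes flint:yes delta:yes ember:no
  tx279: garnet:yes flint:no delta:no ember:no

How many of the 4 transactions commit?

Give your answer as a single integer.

txe71: all yes -> commit (commits=1)
txe94: all yes -> commit (commits=2)
tx1ec: no from ember -> abort (commits=2)
tx279: no from flint, delta, ember -> abort (commits=2)

Answer: 2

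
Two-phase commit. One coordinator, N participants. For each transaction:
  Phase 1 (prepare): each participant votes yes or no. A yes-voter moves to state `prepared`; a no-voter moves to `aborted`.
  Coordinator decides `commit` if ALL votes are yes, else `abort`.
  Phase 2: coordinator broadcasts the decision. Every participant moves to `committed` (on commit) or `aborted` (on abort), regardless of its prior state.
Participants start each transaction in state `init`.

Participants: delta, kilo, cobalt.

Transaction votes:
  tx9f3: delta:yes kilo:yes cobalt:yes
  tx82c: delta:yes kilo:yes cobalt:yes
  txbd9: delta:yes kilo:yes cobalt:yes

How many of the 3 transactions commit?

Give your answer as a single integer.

Answer: 3

Derivation:
tx9f3: all yes -> commit (commits=1)
tx82c: all yes -> commit (commits=2)
txbd9: all yes -> commit (commits=3)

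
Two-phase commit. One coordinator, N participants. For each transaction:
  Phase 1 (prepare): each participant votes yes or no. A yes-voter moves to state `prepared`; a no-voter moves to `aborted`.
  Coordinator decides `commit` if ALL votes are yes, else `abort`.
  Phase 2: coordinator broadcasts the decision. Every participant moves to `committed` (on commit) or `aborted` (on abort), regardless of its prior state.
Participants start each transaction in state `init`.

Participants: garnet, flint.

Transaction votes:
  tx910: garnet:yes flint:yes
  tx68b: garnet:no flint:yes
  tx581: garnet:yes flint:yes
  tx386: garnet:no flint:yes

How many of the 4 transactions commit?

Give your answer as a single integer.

tx910: all yes -> commit (commits=1)
tx68b: no from garnet -> abort (commits=1)
tx581: all yes -> commit (commits=2)
tx386: no from garnet -> abort (commits=2)

Answer: 2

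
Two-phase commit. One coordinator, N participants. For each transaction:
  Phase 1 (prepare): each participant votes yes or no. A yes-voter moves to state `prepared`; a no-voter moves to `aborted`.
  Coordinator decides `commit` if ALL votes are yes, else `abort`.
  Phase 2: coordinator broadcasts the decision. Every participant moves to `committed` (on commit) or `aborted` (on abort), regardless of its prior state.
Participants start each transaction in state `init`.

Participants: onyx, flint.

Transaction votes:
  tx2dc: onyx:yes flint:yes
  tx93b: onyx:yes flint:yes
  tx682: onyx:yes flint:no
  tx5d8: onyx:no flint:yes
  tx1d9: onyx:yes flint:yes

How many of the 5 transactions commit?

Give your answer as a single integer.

tx2dc: all yes -> commit (commits=1)
tx93b: all yes -> commit (commits=2)
tx682: no from flint -> abort (commits=2)
tx5d8: no from onyx -> abort (commits=2)
tx1d9: all yes -> commit (commits=3)

Answer: 3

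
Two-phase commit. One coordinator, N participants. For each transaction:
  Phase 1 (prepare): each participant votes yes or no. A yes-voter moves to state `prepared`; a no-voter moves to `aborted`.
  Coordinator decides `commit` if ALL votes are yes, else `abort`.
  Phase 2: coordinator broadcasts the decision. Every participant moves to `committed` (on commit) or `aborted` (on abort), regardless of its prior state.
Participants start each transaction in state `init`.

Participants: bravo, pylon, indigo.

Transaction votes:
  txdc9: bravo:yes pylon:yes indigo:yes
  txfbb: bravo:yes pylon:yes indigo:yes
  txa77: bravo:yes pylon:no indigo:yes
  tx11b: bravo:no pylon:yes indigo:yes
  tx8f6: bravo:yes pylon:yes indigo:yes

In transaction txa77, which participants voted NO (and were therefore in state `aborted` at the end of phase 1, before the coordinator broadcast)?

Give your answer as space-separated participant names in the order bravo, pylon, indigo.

Txn txa77 phase 1: bravo yes -> prepared; pylon no -> aborted; indigo yes -> prepared

Answer: pylon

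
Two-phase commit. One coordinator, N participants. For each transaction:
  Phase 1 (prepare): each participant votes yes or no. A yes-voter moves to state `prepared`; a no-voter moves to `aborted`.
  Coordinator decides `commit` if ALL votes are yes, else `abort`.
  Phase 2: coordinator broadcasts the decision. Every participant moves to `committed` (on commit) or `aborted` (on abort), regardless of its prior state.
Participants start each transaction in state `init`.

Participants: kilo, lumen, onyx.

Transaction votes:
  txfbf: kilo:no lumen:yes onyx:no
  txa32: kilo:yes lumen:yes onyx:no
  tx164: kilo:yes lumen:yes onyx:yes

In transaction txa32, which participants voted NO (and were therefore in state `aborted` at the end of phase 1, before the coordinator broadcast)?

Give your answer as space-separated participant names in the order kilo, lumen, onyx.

Answer: onyx

Derivation:
Txn txa32 phase 1: kilo yes -> prepared; lumen yes -> prepared; onyx no -> aborted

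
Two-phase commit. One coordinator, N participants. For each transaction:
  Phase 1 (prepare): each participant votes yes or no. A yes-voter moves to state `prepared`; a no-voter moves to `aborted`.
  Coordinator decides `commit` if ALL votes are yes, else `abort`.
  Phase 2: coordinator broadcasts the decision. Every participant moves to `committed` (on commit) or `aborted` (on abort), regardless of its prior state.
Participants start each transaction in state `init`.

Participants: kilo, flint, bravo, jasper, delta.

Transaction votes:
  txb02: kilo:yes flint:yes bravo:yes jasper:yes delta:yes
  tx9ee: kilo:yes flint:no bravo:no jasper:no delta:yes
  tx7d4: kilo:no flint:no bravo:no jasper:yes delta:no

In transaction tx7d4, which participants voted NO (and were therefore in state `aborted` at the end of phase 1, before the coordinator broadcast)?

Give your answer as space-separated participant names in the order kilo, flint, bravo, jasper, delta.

Txn tx7d4 phase 1: kilo no -> aborted; flint no -> aborted; bravo no -> aborted; jasper yes -> prepared; delta no -> aborted

Answer: kilo flint bravo delta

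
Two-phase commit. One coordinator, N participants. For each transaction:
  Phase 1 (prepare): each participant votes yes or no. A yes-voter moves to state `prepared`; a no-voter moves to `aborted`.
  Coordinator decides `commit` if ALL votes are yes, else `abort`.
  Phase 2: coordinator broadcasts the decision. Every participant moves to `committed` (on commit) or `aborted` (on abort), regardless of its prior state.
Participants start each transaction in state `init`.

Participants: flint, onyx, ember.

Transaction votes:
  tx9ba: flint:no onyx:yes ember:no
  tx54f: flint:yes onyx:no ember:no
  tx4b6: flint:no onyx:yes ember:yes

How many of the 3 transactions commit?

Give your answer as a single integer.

tx9ba: no from flint, ember -> abort (commits=0)
tx54f: no from onyx, ember -> abort (commits=0)
tx4b6: no from flint -> abort (commits=0)

Answer: 0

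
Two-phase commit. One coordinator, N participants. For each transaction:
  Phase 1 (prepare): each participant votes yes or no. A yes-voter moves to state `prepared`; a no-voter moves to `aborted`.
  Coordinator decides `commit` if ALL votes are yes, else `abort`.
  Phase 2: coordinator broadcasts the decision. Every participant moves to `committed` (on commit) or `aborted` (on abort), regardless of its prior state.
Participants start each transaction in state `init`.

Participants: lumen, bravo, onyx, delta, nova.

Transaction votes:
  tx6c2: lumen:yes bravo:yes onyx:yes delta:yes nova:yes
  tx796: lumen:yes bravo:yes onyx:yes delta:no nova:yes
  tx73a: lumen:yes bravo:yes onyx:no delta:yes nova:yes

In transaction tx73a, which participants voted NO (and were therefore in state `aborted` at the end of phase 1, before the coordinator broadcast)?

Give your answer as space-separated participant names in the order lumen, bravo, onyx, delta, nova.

Answer: onyx

Derivation:
Txn tx73a phase 1: lumen yes -> prepared; bravo yes -> prepared; onyx no -> aborted; delta yes -> prepared; nova yes -> prepared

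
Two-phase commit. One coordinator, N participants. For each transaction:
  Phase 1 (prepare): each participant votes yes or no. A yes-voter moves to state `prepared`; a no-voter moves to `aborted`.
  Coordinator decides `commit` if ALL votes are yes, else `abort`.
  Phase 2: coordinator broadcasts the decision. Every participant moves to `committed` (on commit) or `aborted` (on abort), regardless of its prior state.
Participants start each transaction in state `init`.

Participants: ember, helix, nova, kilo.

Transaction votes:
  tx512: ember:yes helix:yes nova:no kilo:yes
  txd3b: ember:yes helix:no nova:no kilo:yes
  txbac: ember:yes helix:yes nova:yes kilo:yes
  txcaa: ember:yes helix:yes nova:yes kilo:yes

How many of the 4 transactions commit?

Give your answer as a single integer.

Answer: 2

Derivation:
tx512: no from nova -> abort (commits=0)
txd3b: no from helix, nova -> abort (commits=0)
txbac: all yes -> commit (commits=1)
txcaa: all yes -> commit (commits=2)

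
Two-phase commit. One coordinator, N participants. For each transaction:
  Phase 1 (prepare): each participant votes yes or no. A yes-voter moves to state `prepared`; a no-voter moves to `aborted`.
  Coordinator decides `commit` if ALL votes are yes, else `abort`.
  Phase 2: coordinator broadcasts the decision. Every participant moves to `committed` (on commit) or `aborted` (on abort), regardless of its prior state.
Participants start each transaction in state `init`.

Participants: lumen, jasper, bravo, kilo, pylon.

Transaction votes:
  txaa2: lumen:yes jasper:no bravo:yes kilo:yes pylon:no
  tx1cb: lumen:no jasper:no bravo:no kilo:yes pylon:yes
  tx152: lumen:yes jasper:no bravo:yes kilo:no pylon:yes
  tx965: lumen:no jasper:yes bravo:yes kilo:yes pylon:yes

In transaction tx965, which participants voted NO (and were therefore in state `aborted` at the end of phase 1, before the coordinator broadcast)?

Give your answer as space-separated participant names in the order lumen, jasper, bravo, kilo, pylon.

Answer: lumen

Derivation:
Txn tx965 phase 1: lumen no -> aborted; jasper yes -> prepared; bravo yes -> prepared; kilo yes -> prepared; pylon yes -> prepared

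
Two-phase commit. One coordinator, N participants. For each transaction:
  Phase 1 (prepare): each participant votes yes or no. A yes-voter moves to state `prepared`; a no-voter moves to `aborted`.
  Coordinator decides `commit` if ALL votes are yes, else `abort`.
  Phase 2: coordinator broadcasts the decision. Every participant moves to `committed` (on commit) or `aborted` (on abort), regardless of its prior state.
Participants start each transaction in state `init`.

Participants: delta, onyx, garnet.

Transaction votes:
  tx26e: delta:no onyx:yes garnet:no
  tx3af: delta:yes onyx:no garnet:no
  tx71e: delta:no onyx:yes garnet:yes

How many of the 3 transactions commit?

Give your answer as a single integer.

Answer: 0

Derivation:
tx26e: no from delta, garnet -> abort (commits=0)
tx3af: no from onyx, garnet -> abort (commits=0)
tx71e: no from delta -> abort (commits=0)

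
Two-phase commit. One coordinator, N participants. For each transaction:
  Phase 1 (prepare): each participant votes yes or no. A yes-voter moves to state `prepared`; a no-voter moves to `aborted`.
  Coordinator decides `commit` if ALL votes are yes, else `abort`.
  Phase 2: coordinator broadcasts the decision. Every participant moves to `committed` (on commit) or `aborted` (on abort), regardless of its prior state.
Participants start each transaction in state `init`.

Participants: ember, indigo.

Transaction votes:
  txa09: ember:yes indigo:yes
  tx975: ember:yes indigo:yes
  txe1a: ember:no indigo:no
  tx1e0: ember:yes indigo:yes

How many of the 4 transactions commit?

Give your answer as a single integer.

Answer: 3

Derivation:
txa09: all yes -> commit (commits=1)
tx975: all yes -> commit (commits=2)
txe1a: no from ember, indigo -> abort (commits=2)
tx1e0: all yes -> commit (commits=3)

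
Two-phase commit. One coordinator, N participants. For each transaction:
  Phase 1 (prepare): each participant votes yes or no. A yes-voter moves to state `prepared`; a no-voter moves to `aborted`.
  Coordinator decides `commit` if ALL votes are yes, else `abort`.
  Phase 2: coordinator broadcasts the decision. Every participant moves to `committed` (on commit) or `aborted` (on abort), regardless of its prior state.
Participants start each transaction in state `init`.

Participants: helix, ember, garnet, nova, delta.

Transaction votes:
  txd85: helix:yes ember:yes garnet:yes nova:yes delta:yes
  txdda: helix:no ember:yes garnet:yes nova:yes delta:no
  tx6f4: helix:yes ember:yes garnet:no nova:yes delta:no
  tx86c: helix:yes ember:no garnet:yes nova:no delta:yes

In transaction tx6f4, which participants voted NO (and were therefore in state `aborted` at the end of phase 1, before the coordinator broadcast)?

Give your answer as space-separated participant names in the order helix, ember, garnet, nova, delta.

Txn tx6f4 phase 1: helix yes -> prepared; ember yes -> prepared; garnet no -> aborted; nova yes -> prepared; delta no -> aborted

Answer: garnet delta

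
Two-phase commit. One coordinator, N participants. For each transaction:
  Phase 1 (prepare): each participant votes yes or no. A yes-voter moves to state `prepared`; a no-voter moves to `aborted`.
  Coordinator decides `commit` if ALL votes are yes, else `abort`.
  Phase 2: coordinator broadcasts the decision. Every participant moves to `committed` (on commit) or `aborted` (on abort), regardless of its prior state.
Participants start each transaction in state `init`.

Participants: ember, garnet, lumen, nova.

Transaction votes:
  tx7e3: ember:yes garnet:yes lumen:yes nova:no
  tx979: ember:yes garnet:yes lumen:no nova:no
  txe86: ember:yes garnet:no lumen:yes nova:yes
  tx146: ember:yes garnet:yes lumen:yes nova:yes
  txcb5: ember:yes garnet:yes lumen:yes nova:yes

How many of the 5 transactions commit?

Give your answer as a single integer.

tx7e3: no from nova -> abort (commits=0)
tx979: no from lumen, nova -> abort (commits=0)
txe86: no from garnet -> abort (commits=0)
tx146: all yes -> commit (commits=1)
txcb5: all yes -> commit (commits=2)

Answer: 2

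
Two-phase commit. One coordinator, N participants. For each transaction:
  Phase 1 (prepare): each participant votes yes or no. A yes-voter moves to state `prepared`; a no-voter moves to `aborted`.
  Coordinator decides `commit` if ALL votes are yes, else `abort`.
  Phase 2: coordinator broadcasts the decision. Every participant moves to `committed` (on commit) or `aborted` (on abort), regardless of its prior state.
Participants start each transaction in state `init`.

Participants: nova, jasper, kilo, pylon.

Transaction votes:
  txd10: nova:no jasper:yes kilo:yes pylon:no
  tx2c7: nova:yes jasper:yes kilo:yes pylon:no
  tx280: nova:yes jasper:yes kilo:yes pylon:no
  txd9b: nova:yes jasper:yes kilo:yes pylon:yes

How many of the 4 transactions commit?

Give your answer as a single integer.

txd10: no from nova, pylon -> abort (commits=0)
tx2c7: no from pylon -> abort (commits=0)
tx280: no from pylon -> abort (commits=0)
txd9b: all yes -> commit (commits=1)

Answer: 1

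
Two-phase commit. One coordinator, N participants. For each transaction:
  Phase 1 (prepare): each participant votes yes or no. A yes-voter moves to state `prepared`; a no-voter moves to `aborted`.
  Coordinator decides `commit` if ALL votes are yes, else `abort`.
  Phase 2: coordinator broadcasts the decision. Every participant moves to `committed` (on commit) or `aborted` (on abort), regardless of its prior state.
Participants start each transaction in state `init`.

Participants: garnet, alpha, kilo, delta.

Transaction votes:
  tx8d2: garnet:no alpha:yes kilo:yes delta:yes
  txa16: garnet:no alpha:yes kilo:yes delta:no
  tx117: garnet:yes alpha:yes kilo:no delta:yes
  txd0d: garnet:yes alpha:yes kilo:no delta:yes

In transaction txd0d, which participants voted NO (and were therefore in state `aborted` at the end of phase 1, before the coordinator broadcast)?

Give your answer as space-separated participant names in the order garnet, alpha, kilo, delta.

Txn txd0d phase 1: garnet yes -> prepared; alpha yes -> prepared; kilo no -> aborted; delta yes -> prepared

Answer: kilo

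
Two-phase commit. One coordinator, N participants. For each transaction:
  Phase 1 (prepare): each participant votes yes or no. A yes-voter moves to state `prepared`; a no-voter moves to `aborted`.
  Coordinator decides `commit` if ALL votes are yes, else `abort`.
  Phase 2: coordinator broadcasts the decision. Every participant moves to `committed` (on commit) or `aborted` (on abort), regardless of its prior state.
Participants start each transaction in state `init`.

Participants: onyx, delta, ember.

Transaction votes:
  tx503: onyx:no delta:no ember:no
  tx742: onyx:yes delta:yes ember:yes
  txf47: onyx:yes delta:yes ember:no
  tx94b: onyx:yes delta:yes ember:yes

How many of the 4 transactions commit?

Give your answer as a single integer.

tx503: no from onyx, delta, ember -> abort (commits=0)
tx742: all yes -> commit (commits=1)
txf47: no from ember -> abort (commits=1)
tx94b: all yes -> commit (commits=2)

Answer: 2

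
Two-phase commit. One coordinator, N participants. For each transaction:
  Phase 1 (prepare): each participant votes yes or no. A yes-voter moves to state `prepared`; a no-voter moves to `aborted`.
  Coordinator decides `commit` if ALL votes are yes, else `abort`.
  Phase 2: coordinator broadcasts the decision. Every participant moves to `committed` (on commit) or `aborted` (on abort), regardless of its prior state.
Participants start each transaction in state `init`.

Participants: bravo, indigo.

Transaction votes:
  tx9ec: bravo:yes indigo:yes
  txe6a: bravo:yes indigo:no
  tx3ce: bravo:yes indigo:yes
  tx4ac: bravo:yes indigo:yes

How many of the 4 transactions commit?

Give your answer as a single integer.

tx9ec: all yes -> commit (commits=1)
txe6a: no from indigo -> abort (commits=1)
tx3ce: all yes -> commit (commits=2)
tx4ac: all yes -> commit (commits=3)

Answer: 3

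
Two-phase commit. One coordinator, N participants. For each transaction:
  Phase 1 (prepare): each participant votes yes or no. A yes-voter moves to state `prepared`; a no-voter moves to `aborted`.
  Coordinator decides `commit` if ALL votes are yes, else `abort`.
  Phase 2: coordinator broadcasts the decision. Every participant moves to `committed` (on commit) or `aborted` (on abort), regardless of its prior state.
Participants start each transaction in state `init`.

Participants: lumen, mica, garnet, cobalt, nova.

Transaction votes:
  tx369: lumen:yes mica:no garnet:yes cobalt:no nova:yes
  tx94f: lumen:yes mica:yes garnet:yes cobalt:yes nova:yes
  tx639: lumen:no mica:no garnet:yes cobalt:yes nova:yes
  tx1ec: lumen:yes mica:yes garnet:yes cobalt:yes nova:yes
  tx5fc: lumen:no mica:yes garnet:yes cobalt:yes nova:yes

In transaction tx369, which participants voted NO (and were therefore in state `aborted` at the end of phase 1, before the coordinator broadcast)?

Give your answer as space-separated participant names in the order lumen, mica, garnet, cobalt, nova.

Answer: mica cobalt

Derivation:
Txn tx369 phase 1: lumen yes -> prepared; mica no -> aborted; garnet yes -> prepared; cobalt no -> aborted; nova yes -> prepared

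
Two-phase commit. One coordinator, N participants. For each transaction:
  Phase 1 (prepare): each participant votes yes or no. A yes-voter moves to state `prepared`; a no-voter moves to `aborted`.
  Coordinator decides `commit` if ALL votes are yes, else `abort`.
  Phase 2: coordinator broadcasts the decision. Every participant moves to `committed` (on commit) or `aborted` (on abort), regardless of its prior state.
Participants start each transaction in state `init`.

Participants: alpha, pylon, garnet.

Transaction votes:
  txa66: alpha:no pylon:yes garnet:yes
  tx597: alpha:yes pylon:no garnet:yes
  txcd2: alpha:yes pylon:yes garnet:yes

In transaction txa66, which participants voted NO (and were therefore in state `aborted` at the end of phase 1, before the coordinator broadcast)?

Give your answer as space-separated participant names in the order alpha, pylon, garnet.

Answer: alpha

Derivation:
Txn txa66 phase 1: alpha no -> aborted; pylon yes -> prepared; garnet yes -> prepared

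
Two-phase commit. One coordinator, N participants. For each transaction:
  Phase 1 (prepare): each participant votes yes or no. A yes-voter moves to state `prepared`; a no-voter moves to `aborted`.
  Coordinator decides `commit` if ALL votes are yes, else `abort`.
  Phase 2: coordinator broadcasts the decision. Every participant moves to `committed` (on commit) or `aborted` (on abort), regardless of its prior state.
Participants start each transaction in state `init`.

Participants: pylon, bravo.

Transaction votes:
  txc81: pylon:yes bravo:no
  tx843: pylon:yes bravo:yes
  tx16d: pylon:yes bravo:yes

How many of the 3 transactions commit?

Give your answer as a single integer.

Answer: 2

Derivation:
txc81: no from bravo -> abort (commits=0)
tx843: all yes -> commit (commits=1)
tx16d: all yes -> commit (commits=2)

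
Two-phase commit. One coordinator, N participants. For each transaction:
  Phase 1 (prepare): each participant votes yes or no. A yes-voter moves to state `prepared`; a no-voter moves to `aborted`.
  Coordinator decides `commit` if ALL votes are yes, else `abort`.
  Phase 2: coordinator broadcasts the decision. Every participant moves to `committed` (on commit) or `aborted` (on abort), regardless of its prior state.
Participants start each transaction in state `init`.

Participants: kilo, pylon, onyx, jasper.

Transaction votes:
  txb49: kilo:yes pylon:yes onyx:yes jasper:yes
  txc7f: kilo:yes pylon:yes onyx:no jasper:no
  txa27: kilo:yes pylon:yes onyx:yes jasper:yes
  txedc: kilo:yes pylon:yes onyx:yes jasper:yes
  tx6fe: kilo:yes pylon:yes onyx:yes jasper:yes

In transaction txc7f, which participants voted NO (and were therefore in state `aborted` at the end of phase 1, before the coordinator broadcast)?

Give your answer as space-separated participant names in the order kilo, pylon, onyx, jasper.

Txn txc7f phase 1: kilo yes -> prepared; pylon yes -> prepared; onyx no -> aborted; jasper no -> aborted

Answer: onyx jasper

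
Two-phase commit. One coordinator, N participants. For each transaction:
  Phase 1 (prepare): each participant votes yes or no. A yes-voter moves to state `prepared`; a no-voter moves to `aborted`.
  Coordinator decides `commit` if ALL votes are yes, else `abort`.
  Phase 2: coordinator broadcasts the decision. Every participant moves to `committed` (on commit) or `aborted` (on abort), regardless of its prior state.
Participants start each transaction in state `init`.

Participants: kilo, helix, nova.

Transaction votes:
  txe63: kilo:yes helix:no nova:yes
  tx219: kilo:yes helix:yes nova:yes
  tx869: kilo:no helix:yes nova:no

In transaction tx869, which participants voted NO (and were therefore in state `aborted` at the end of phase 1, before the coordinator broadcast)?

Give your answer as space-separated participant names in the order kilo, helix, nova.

Txn tx869 phase 1: kilo no -> aborted; helix yes -> prepared; nova no -> aborted

Answer: kilo nova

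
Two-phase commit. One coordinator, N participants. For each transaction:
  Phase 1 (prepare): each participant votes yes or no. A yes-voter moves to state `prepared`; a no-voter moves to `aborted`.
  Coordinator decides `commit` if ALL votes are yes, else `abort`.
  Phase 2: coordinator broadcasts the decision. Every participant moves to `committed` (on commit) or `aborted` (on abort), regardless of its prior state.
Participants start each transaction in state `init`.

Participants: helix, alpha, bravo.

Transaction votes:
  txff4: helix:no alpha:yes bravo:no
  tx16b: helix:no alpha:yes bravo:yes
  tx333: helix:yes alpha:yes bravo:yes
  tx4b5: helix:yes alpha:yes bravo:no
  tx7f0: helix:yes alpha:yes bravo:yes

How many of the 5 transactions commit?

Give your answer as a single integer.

txff4: no from helix, bravo -> abort (commits=0)
tx16b: no from helix -> abort (commits=0)
tx333: all yes -> commit (commits=1)
tx4b5: no from bravo -> abort (commits=1)
tx7f0: all yes -> commit (commits=2)

Answer: 2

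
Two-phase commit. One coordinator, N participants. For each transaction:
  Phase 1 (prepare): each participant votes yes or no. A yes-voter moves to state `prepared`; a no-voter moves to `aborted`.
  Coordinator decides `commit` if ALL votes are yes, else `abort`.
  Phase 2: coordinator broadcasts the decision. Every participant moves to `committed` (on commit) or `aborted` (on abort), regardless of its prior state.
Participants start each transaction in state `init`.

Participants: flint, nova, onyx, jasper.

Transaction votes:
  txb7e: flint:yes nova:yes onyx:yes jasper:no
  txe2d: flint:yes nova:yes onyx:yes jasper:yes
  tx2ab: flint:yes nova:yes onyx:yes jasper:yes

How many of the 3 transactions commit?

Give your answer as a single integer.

txb7e: no from jasper -> abort (commits=0)
txe2d: all yes -> commit (commits=1)
tx2ab: all yes -> commit (commits=2)

Answer: 2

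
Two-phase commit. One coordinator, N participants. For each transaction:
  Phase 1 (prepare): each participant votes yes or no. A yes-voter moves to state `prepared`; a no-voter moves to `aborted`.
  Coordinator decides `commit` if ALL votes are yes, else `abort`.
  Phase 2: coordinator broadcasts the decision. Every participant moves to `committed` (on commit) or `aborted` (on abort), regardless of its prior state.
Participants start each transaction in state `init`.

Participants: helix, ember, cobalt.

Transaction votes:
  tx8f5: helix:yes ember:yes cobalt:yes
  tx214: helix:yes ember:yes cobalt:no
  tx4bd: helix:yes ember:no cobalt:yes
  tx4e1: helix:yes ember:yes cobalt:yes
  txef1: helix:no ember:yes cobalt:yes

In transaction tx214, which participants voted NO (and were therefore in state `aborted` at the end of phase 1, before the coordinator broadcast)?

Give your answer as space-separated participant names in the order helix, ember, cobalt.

Answer: cobalt

Derivation:
Txn tx214 phase 1: helix yes -> prepared; ember yes -> prepared; cobalt no -> aborted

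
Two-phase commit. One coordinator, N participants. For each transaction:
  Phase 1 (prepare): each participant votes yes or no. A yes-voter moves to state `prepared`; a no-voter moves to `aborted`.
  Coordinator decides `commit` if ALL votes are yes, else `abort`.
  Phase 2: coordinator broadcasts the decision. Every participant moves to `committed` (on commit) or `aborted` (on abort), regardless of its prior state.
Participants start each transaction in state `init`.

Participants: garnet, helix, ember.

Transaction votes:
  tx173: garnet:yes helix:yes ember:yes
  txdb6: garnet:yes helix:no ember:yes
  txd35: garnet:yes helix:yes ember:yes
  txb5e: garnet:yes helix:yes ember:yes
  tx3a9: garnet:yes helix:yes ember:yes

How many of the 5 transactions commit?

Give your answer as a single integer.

tx173: all yes -> commit (commits=1)
txdb6: no from helix -> abort (commits=1)
txd35: all yes -> commit (commits=2)
txb5e: all yes -> commit (commits=3)
tx3a9: all yes -> commit (commits=4)

Answer: 4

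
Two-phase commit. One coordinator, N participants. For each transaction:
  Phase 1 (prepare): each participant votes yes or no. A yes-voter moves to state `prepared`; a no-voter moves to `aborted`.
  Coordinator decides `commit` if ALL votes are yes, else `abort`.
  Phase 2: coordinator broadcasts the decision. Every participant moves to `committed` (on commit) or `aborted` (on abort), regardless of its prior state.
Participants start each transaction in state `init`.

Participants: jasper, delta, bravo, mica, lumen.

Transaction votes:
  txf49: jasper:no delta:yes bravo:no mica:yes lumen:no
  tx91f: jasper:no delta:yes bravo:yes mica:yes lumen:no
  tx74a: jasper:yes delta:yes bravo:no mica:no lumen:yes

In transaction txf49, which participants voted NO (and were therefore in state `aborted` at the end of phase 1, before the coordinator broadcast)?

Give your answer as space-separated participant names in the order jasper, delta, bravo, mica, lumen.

Answer: jasper bravo lumen

Derivation:
Txn txf49 phase 1: jasper no -> aborted; delta yes -> prepared; bravo no -> aborted; mica yes -> prepared; lumen no -> aborted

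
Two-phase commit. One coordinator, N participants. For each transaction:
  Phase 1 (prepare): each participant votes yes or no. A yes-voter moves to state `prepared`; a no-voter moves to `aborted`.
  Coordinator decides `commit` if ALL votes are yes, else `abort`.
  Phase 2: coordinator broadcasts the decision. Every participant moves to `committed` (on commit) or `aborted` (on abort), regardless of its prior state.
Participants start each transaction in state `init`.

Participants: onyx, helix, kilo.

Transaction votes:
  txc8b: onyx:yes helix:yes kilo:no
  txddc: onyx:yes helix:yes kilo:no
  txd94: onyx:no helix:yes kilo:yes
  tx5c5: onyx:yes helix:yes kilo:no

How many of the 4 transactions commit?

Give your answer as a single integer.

Answer: 0

Derivation:
txc8b: no from kilo -> abort (commits=0)
txddc: no from kilo -> abort (commits=0)
txd94: no from onyx -> abort (commits=0)
tx5c5: no from kilo -> abort (commits=0)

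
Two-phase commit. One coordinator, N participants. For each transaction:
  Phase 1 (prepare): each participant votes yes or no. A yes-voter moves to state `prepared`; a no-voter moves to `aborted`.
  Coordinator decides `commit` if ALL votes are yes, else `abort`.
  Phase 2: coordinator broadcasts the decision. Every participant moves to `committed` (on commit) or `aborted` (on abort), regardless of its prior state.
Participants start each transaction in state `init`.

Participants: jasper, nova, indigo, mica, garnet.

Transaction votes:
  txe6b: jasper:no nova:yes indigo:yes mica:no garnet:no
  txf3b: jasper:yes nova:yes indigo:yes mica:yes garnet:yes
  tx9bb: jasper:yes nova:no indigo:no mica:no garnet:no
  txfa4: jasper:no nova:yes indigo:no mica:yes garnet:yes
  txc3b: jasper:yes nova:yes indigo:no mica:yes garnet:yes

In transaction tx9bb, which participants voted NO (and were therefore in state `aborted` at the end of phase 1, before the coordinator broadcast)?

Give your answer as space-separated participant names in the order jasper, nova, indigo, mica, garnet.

Txn tx9bb phase 1: jasper yes -> prepared; nova no -> aborted; indigo no -> aborted; mica no -> aborted; garnet no -> aborted

Answer: nova indigo mica garnet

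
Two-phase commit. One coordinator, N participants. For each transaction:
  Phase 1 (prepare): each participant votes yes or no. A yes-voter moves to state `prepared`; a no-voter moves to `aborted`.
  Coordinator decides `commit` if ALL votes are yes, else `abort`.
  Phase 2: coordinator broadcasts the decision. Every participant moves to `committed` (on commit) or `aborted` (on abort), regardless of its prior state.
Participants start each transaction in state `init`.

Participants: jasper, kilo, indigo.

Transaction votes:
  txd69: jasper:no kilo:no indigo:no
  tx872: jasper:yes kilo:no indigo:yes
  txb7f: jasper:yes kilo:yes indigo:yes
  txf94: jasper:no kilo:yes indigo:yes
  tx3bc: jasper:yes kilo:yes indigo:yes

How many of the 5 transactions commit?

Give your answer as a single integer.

Answer: 2

Derivation:
txd69: no from jasper, kilo, indigo -> abort (commits=0)
tx872: no from kilo -> abort (commits=0)
txb7f: all yes -> commit (commits=1)
txf94: no from jasper -> abort (commits=1)
tx3bc: all yes -> commit (commits=2)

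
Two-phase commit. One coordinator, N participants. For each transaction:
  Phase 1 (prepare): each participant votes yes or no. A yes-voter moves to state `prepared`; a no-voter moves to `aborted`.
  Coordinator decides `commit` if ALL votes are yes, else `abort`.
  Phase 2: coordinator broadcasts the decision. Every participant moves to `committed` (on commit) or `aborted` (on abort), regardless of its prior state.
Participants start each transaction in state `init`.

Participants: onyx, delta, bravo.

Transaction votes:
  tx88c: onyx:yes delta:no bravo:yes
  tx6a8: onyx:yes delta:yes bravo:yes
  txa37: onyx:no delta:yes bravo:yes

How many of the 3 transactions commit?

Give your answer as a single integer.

tx88c: no from delta -> abort (commits=0)
tx6a8: all yes -> commit (commits=1)
txa37: no from onyx -> abort (commits=1)

Answer: 1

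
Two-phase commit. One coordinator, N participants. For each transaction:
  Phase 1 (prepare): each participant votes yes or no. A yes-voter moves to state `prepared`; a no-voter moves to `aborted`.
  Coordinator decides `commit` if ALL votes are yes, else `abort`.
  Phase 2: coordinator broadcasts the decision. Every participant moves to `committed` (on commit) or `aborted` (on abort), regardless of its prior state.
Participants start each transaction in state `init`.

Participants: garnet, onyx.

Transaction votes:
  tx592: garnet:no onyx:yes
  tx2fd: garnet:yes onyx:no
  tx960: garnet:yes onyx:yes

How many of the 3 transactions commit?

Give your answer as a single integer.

tx592: no from garnet -> abort (commits=0)
tx2fd: no from onyx -> abort (commits=0)
tx960: all yes -> commit (commits=1)

Answer: 1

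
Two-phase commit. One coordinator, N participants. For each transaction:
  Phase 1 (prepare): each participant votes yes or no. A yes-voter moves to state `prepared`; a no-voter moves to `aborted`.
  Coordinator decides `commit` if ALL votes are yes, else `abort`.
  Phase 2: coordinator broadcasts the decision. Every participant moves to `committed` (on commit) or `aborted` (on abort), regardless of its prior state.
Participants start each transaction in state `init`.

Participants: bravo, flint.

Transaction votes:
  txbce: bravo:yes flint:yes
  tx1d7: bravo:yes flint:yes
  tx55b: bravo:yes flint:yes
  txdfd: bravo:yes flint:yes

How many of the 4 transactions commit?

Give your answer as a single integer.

txbce: all yes -> commit (commits=1)
tx1d7: all yes -> commit (commits=2)
tx55b: all yes -> commit (commits=3)
txdfd: all yes -> commit (commits=4)

Answer: 4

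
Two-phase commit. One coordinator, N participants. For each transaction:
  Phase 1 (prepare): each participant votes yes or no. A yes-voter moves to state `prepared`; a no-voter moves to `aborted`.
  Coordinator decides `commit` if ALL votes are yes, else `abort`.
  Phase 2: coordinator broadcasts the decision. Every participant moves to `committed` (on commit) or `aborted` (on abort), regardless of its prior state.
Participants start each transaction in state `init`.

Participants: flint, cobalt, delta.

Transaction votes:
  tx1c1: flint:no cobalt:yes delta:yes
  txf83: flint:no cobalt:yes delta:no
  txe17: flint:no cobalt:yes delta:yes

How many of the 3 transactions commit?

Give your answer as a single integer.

tx1c1: no from flint -> abort (commits=0)
txf83: no from flint, delta -> abort (commits=0)
txe17: no from flint -> abort (commits=0)

Answer: 0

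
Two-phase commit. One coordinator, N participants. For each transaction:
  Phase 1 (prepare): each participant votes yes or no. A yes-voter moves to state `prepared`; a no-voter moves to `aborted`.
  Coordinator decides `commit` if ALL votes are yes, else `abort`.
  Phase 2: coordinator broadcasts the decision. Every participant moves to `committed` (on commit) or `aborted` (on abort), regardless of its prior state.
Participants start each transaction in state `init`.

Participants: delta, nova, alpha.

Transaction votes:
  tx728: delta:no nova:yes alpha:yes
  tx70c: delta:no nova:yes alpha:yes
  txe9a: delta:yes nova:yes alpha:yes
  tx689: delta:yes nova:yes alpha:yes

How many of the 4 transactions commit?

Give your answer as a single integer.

Answer: 2

Derivation:
tx728: no from delta -> abort (commits=0)
tx70c: no from delta -> abort (commits=0)
txe9a: all yes -> commit (commits=1)
tx689: all yes -> commit (commits=2)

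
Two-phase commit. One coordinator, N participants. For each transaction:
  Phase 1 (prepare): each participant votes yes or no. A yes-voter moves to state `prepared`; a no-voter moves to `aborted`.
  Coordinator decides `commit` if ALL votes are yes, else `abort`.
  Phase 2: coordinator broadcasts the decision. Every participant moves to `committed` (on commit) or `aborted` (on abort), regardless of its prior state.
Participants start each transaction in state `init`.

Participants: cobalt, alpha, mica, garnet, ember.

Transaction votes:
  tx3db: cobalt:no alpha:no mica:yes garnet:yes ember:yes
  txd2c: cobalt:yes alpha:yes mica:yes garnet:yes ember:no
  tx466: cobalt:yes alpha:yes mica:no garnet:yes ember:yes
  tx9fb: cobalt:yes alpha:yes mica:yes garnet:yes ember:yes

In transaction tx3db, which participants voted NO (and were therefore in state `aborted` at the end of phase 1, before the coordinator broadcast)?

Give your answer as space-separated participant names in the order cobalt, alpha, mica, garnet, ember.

Txn tx3db phase 1: cobalt no -> aborted; alpha no -> aborted; mica yes -> prepared; garnet yes -> prepared; ember yes -> prepared

Answer: cobalt alpha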